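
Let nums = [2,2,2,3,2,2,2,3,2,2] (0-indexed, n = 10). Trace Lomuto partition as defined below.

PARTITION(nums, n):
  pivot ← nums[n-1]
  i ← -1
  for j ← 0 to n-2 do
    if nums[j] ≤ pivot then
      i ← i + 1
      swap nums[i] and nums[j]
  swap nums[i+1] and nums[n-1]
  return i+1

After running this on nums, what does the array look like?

[2,2,2,2,2,2,2,2,3,3]

pivot=2, i=-1
j=0: 2≤2, i=0, swap(0,0) ⇒ [2,2,2,3,2,2,2,3,2,2]
j=1: 2≤2, i=1, swap(1,1) ⇒ [2,2,2,3,2,2,2,3,2,2]
j=2: 2≤2, i=2, swap(2,2) ⇒ [2,2,2,3,2,2,2,3,2,2]
j=3: 3>2, skip
j=4: 2≤2, i=3, swap(3,4) ⇒ [2,2,2,2,3,2,2,3,2,2]
j=5: 2≤2, i=4, swap(4,5) ⇒ [2,2,2,2,2,3,2,3,2,2]
j=6: 2≤2, i=5, swap(5,6) ⇒ [2,2,2,2,2,2,3,3,2,2]
j=7: 3>2, skip
j=8: 2≤2, i=6, swap(6,8) ⇒ [2,2,2,2,2,2,2,3,3,2]
swap(7,9) ⇒ [2,2,2,2,2,2,2,2,3,3]; return 7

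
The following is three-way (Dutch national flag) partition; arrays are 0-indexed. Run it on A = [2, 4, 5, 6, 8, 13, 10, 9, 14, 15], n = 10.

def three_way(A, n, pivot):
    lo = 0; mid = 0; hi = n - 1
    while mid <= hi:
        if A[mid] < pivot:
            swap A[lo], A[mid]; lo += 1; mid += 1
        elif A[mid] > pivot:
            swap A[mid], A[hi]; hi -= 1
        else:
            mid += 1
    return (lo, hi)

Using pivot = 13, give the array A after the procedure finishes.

[2, 4, 5, 6, 8, 10, 9, 13, 15, 14]

lo=0 mid=0 hi=9
2<13: swap(0,0), lo=1 mid=1 ⇒ [2, 4, 5, 6, 8, 13, 10, 9, 14, 15]
4<13: swap(1,1), lo=2 mid=2 ⇒ [2, 4, 5, 6, 8, 13, 10, 9, 14, 15]
5<13: swap(2,2), lo=3 mid=3 ⇒ [2, 4, 5, 6, 8, 13, 10, 9, 14, 15]
6<13: swap(3,3), lo=4 mid=4 ⇒ [2, 4, 5, 6, 8, 13, 10, 9, 14, 15]
8<13: swap(4,4), lo=5 mid=5 ⇒ [2, 4, 5, 6, 8, 13, 10, 9, 14, 15]
13=13: mid=6
10<13: swap(5,6), lo=6 mid=7 ⇒ [2, 4, 5, 6, 8, 10, 13, 9, 14, 15]
9<13: swap(6,7), lo=7 mid=8 ⇒ [2, 4, 5, 6, 8, 10, 9, 13, 14, 15]
14>13: swap(8,9), hi=8 ⇒ [2, 4, 5, 6, 8, 10, 9, 13, 15, 14]
15>13: swap(8,8), hi=7 ⇒ [2, 4, 5, 6, 8, 10, 9, 13, 15, 14]
done. lo=7 hi=7; A=[2, 4, 5, 6, 8, 10, 9, 13, 15, 14]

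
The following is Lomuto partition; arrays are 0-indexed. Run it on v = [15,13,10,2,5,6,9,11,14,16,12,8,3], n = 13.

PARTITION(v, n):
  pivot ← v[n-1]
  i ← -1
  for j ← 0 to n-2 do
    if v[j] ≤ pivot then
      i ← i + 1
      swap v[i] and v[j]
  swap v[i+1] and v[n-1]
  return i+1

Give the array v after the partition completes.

[2,3,10,15,5,6,9,11,14,16,12,8,13]

pivot=3, i=-1
j=0: 15>3, skip
j=1: 13>3, skip
j=2: 10>3, skip
j=3: 2≤3, i=0, swap(0,3) ⇒ [2,13,10,15,5,6,9,11,14,16,12,8,3]
j=4: 5>3, skip
j=5: 6>3, skip
j=6: 9>3, skip
j=7: 11>3, skip
j=8: 14>3, skip
j=9: 16>3, skip
j=10: 12>3, skip
j=11: 8>3, skip
swap(1,12) ⇒ [2,3,10,15,5,6,9,11,14,16,12,8,13]; return 1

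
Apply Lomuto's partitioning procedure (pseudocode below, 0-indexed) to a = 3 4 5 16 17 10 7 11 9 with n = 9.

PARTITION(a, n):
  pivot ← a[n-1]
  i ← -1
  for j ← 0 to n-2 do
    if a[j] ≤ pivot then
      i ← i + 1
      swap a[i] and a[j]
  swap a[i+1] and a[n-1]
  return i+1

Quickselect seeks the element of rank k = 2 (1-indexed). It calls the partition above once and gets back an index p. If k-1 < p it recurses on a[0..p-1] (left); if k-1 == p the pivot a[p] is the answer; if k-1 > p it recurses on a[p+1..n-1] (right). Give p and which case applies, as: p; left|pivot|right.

4; left

pivot = a[8] = 9; i = -1
j=0: a[0]=3 ≤ 9 → i=0, swap a[0],a[0] (no change) → 3 4 5 16 17 10 7 11 9
j=1: a[1]=4 ≤ 9 → i=1, swap a[1],a[1] (no change) → 3 4 5 16 17 10 7 11 9
j=2: a[2]=5 ≤ 9 → i=2, swap a[2],a[2] (no change) → 3 4 5 16 17 10 7 11 9
j=3: a[3]=16 > 9 → no swap
j=4: a[4]=17 > 9 → no swap
j=5: a[5]=10 > 9 → no swap
j=6: a[6]=7 ≤ 9 → i=3, swap a[3],a[6] → 3 4 5 7 17 10 16 11 9
j=7: a[7]=11 > 9 → no swap
final swap a[4],a[8] → 3 4 5 7 9 10 16 11 17; return 4
p = 4; k-1 = 1 < 4 ⇒ left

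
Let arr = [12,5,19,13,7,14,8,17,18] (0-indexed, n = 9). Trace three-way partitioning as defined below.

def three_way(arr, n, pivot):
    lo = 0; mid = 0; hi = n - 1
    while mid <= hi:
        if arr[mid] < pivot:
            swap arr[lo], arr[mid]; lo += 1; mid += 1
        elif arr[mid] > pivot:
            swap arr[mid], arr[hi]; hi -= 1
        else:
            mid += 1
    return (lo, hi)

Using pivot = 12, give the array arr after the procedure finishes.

lo=0 mid=0 hi=8
12=12: mid=1
5<12: swap(0,1), lo=1 mid=2 ⇒ [5,12,19,13,7,14,8,17,18]
19>12: swap(2,8), hi=7 ⇒ [5,12,18,13,7,14,8,17,19]
18>12: swap(2,7), hi=6 ⇒ [5,12,17,13,7,14,8,18,19]
17>12: swap(2,6), hi=5 ⇒ [5,12,8,13,7,14,17,18,19]
8<12: swap(1,2), lo=2 mid=3 ⇒ [5,8,12,13,7,14,17,18,19]
13>12: swap(3,5), hi=4 ⇒ [5,8,12,14,7,13,17,18,19]
14>12: swap(3,4), hi=3 ⇒ [5,8,12,7,14,13,17,18,19]
7<12: swap(2,3), lo=3 mid=4 ⇒ [5,8,7,12,14,13,17,18,19]
done. lo=3 hi=3; arr=[5,8,7,12,14,13,17,18,19]

[5,8,7,12,14,13,17,18,19]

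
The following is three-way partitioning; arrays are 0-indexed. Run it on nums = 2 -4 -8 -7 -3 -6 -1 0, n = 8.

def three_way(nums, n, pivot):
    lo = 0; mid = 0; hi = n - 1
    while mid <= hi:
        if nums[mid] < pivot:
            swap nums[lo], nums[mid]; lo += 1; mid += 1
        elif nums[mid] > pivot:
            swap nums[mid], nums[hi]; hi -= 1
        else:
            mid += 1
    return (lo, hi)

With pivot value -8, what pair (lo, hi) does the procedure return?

lo=0 mid=0 hi=7
2>-8: swap(0,7), hi=6 ⇒ 0 -4 -8 -7 -3 -6 -1 2
0>-8: swap(0,6), hi=5 ⇒ -1 -4 -8 -7 -3 -6 0 2
-1>-8: swap(0,5), hi=4 ⇒ -6 -4 -8 -7 -3 -1 0 2
-6>-8: swap(0,4), hi=3 ⇒ -3 -4 -8 -7 -6 -1 0 2
-3>-8: swap(0,3), hi=2 ⇒ -7 -4 -8 -3 -6 -1 0 2
-7>-8: swap(0,2), hi=1 ⇒ -8 -4 -7 -3 -6 -1 0 2
-8=-8: mid=1
-4>-8: swap(1,1), hi=0 ⇒ -8 -4 -7 -3 -6 -1 0 2
done. lo=0 hi=0; nums=-8 -4 -7 -3 -6 -1 0 2

(0, 0)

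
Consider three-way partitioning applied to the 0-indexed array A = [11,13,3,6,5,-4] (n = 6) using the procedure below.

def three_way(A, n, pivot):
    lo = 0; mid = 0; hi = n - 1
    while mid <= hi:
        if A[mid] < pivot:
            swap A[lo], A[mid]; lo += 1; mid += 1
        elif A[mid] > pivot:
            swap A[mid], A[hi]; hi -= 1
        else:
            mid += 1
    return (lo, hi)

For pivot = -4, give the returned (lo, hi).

(0, 0)

lo=0 mid=0 hi=5
11>-4: swap(0,5), hi=4 ⇒ [-4,13,3,6,5,11]
-4=-4: mid=1
13>-4: swap(1,4), hi=3 ⇒ [-4,5,3,6,13,11]
5>-4: swap(1,3), hi=2 ⇒ [-4,6,3,5,13,11]
6>-4: swap(1,2), hi=1 ⇒ [-4,3,6,5,13,11]
3>-4: swap(1,1), hi=0 ⇒ [-4,3,6,5,13,11]
done. lo=0 hi=0; A=[-4,3,6,5,13,11]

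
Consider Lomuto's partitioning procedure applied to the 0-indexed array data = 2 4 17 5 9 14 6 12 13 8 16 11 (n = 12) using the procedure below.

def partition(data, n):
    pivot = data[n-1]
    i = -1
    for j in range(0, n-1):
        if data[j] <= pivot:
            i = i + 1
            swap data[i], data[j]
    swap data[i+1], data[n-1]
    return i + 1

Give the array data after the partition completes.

2 4 5 9 6 8 11 12 13 14 16 17

pivot = data[11] = 11; i = -1
j=0: data[0]=2 ≤ 11 → i=0, swap data[0],data[0] (no change) → 2 4 17 5 9 14 6 12 13 8 16 11
j=1: data[1]=4 ≤ 11 → i=1, swap data[1],data[1] (no change) → 2 4 17 5 9 14 6 12 13 8 16 11
j=2: data[2]=17 > 11 → no swap
j=3: data[3]=5 ≤ 11 → i=2, swap data[2],data[3] → 2 4 5 17 9 14 6 12 13 8 16 11
j=4: data[4]=9 ≤ 11 → i=3, swap data[3],data[4] → 2 4 5 9 17 14 6 12 13 8 16 11
j=5: data[5]=14 > 11 → no swap
j=6: data[6]=6 ≤ 11 → i=4, swap data[4],data[6] → 2 4 5 9 6 14 17 12 13 8 16 11
j=7: data[7]=12 > 11 → no swap
j=8: data[8]=13 > 11 → no swap
j=9: data[9]=8 ≤ 11 → i=5, swap data[5],data[9] → 2 4 5 9 6 8 17 12 13 14 16 11
j=10: data[10]=16 > 11 → no swap
final swap data[6],data[11] → 2 4 5 9 6 8 11 12 13 14 16 17; return 6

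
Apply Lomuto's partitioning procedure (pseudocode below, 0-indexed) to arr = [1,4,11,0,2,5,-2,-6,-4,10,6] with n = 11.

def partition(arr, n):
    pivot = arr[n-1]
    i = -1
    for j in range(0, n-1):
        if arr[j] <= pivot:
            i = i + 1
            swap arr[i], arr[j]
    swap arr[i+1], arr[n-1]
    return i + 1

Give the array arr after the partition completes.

[1,4,0,2,5,-2,-6,-4,6,10,11]

pivot=6, i=-1
j=0: 1≤6, i=0, swap(0,0) ⇒ [1,4,11,0,2,5,-2,-6,-4,10,6]
j=1: 4≤6, i=1, swap(1,1) ⇒ [1,4,11,0,2,5,-2,-6,-4,10,6]
j=2: 11>6, skip
j=3: 0≤6, i=2, swap(2,3) ⇒ [1,4,0,11,2,5,-2,-6,-4,10,6]
j=4: 2≤6, i=3, swap(3,4) ⇒ [1,4,0,2,11,5,-2,-6,-4,10,6]
j=5: 5≤6, i=4, swap(4,5) ⇒ [1,4,0,2,5,11,-2,-6,-4,10,6]
j=6: -2≤6, i=5, swap(5,6) ⇒ [1,4,0,2,5,-2,11,-6,-4,10,6]
j=7: -6≤6, i=6, swap(6,7) ⇒ [1,4,0,2,5,-2,-6,11,-4,10,6]
j=8: -4≤6, i=7, swap(7,8) ⇒ [1,4,0,2,5,-2,-6,-4,11,10,6]
j=9: 10>6, skip
swap(8,10) ⇒ [1,4,0,2,5,-2,-6,-4,6,10,11]; return 8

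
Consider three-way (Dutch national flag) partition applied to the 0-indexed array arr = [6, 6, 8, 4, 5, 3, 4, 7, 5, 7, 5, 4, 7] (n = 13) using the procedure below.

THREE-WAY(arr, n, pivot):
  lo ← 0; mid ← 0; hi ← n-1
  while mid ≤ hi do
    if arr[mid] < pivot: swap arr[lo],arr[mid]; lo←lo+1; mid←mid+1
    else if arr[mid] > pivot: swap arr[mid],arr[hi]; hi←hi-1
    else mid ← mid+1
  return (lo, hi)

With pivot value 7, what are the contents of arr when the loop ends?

pivot = 7; lo=0, mid=0, hi=12
arr[mid]=6<7: swap arr[0],arr[0]; lo=1,mid=1 → [6, 6, 8, 4, 5, 3, 4, 7, 5, 7, 5, 4, 7]
arr[mid]=6<7: swap arr[1],arr[1]; lo=2,mid=2 → [6, 6, 8, 4, 5, 3, 4, 7, 5, 7, 5, 4, 7]
arr[mid]=8>7: swap arr[2],arr[12]; hi=11 → [6, 6, 7, 4, 5, 3, 4, 7, 5, 7, 5, 4, 8]
arr[mid]=7=7: mid=3
arr[mid]=4<7: swap arr[2],arr[3]; lo=3,mid=4 → [6, 6, 4, 7, 5, 3, 4, 7, 5, 7, 5, 4, 8]
arr[mid]=5<7: swap arr[3],arr[4]; lo=4,mid=5 → [6, 6, 4, 5, 7, 3, 4, 7, 5, 7, 5, 4, 8]
arr[mid]=3<7: swap arr[4],arr[5]; lo=5,mid=6 → [6, 6, 4, 5, 3, 7, 4, 7, 5, 7, 5, 4, 8]
arr[mid]=4<7: swap arr[5],arr[6]; lo=6,mid=7 → [6, 6, 4, 5, 3, 4, 7, 7, 5, 7, 5, 4, 8]
arr[mid]=7=7: mid=8
arr[mid]=5<7: swap arr[6],arr[8]; lo=7,mid=9 → [6, 6, 4, 5, 3, 4, 5, 7, 7, 7, 5, 4, 8]
arr[mid]=7=7: mid=10
arr[mid]=5<7: swap arr[7],arr[10]; lo=8,mid=11 → [6, 6, 4, 5, 3, 4, 5, 5, 7, 7, 7, 4, 8]
arr[mid]=4<7: swap arr[8],arr[11]; lo=9,mid=12 → [6, 6, 4, 5, 3, 4, 5, 5, 4, 7, 7, 7, 8]
end: lo=9, hi=11; arr = [6, 6, 4, 5, 3, 4, 5, 5, 4, 7, 7, 7, 8]

[6, 6, 4, 5, 3, 4, 5, 5, 4, 7, 7, 7, 8]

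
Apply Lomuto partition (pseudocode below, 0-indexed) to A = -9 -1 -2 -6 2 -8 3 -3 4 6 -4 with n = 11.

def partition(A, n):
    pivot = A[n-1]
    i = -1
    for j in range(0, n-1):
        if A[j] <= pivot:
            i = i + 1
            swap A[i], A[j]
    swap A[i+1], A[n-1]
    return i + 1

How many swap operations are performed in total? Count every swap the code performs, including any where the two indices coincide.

4

pivot=-4, i=-1
j=0: -9≤-4, i=0, swap(0,0) ⇒ -9 -1 -2 -6 2 -8 3 -3 4 6 -4
j=1: -1>-4, skip
j=2: -2>-4, skip
j=3: -6≤-4, i=1, swap(1,3) ⇒ -9 -6 -2 -1 2 -8 3 -3 4 6 -4
j=4: 2>-4, skip
j=5: -8≤-4, i=2, swap(2,5) ⇒ -9 -6 -8 -1 2 -2 3 -3 4 6 -4
j=6: 3>-4, skip
j=7: -3>-4, skip
j=8: 4>-4, skip
j=9: 6>-4, skip
swap(3,10) ⇒ -9 -6 -8 -4 2 -2 3 -3 4 6 -1; return 3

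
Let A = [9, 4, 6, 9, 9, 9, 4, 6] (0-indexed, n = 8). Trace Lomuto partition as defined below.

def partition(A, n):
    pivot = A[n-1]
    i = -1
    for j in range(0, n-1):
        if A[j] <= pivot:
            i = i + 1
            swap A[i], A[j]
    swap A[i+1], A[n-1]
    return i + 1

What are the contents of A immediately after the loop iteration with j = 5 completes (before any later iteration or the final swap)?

pivot = A[7] = 6; i = -1
j=0: A[0]=9 > 6 → no swap
j=1: A[1]=4 ≤ 6 → i=0, swap A[0],A[1] → [4, 9, 6, 9, 9, 9, 4, 6]
j=2: A[2]=6 ≤ 6 → i=1, swap A[1],A[2] → [4, 6, 9, 9, 9, 9, 4, 6]
j=3: A[3]=9 > 6 → no swap
j=4: A[4]=9 > 6 → no swap
j=5: A[5]=9 > 6 → no swap
(after j=5) A = [4, 6, 9, 9, 9, 9, 4, 6]

[4, 6, 9, 9, 9, 9, 4, 6]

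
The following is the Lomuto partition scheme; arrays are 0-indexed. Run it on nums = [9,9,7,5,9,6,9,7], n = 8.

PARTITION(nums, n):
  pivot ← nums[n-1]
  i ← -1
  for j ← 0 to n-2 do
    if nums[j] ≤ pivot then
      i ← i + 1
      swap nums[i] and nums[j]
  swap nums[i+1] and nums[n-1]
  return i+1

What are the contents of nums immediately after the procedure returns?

pivot = nums[7] = 7; i = -1
j=0: nums[0]=9 > 7 → no swap
j=1: nums[1]=9 > 7 → no swap
j=2: nums[2]=7 ≤ 7 → i=0, swap nums[0],nums[2] → [7,9,9,5,9,6,9,7]
j=3: nums[3]=5 ≤ 7 → i=1, swap nums[1],nums[3] → [7,5,9,9,9,6,9,7]
j=4: nums[4]=9 > 7 → no swap
j=5: nums[5]=6 ≤ 7 → i=2, swap nums[2],nums[5] → [7,5,6,9,9,9,9,7]
j=6: nums[6]=9 > 7 → no swap
final swap nums[3],nums[7] → [7,5,6,7,9,9,9,9]; return 3

[7,5,6,7,9,9,9,9]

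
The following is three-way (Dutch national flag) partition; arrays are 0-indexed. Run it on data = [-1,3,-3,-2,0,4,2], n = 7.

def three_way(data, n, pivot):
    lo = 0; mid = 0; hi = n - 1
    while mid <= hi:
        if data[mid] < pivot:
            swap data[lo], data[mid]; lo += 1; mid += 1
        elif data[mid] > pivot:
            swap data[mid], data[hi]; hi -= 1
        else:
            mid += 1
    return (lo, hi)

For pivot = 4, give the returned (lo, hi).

pivot = 4; lo=0, mid=0, hi=6
data[mid]=-1<4: swap data[0],data[0]; lo=1,mid=1 → [-1,3,-3,-2,0,4,2]
data[mid]=3<4: swap data[1],data[1]; lo=2,mid=2 → [-1,3,-3,-2,0,4,2]
data[mid]=-3<4: swap data[2],data[2]; lo=3,mid=3 → [-1,3,-3,-2,0,4,2]
data[mid]=-2<4: swap data[3],data[3]; lo=4,mid=4 → [-1,3,-3,-2,0,4,2]
data[mid]=0<4: swap data[4],data[4]; lo=5,mid=5 → [-1,3,-3,-2,0,4,2]
data[mid]=4=4: mid=6
data[mid]=2<4: swap data[5],data[6]; lo=6,mid=7 → [-1,3,-3,-2,0,2,4]
end: lo=6, hi=6; data = [-1,3,-3,-2,0,2,4]

(6, 6)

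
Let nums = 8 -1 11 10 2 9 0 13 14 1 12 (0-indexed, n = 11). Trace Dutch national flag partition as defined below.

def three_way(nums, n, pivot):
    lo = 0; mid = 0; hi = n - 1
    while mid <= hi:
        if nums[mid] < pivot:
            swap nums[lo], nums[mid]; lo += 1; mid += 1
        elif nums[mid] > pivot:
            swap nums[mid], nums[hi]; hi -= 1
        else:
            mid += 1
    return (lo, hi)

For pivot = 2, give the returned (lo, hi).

(3, 3)

pivot = 2; lo=0, mid=0, hi=10
nums[mid]=8>2: swap nums[0],nums[10]; hi=9 → 12 -1 11 10 2 9 0 13 14 1 8
nums[mid]=12>2: swap nums[0],nums[9]; hi=8 → 1 -1 11 10 2 9 0 13 14 12 8
nums[mid]=1<2: swap nums[0],nums[0]; lo=1,mid=1 → 1 -1 11 10 2 9 0 13 14 12 8
nums[mid]=-1<2: swap nums[1],nums[1]; lo=2,mid=2 → 1 -1 11 10 2 9 0 13 14 12 8
nums[mid]=11>2: swap nums[2],nums[8]; hi=7 → 1 -1 14 10 2 9 0 13 11 12 8
nums[mid]=14>2: swap nums[2],nums[7]; hi=6 → 1 -1 13 10 2 9 0 14 11 12 8
nums[mid]=13>2: swap nums[2],nums[6]; hi=5 → 1 -1 0 10 2 9 13 14 11 12 8
nums[mid]=0<2: swap nums[2],nums[2]; lo=3,mid=3 → 1 -1 0 10 2 9 13 14 11 12 8
nums[mid]=10>2: swap nums[3],nums[5]; hi=4 → 1 -1 0 9 2 10 13 14 11 12 8
nums[mid]=9>2: swap nums[3],nums[4]; hi=3 → 1 -1 0 2 9 10 13 14 11 12 8
nums[mid]=2=2: mid=4
end: lo=3, hi=3; nums = 1 -1 0 2 9 10 13 14 11 12 8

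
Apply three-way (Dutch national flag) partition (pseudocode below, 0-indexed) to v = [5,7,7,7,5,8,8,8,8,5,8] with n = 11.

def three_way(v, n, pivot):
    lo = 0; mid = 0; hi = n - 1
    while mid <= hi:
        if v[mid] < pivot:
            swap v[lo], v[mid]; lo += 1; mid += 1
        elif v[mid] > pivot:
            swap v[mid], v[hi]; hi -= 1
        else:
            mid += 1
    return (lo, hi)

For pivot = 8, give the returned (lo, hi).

lo=0 mid=0 hi=10
5<8: swap(0,0), lo=1 mid=1 ⇒ [5,7,7,7,5,8,8,8,8,5,8]
7<8: swap(1,1), lo=2 mid=2 ⇒ [5,7,7,7,5,8,8,8,8,5,8]
7<8: swap(2,2), lo=3 mid=3 ⇒ [5,7,7,7,5,8,8,8,8,5,8]
7<8: swap(3,3), lo=4 mid=4 ⇒ [5,7,7,7,5,8,8,8,8,5,8]
5<8: swap(4,4), lo=5 mid=5 ⇒ [5,7,7,7,5,8,8,8,8,5,8]
8=8: mid=6
8=8: mid=7
8=8: mid=8
8=8: mid=9
5<8: swap(5,9), lo=6 mid=10 ⇒ [5,7,7,7,5,5,8,8,8,8,8]
8=8: mid=11
done. lo=6 hi=10; v=[5,7,7,7,5,5,8,8,8,8,8]

(6, 10)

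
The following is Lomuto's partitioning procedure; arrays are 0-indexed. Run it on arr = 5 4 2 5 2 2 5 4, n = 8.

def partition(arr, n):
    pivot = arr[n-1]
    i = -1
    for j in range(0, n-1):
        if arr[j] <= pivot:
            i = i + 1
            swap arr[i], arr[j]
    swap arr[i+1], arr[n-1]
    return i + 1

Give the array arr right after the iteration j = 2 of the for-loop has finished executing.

4 2 5 5 2 2 5 4

pivot=4, i=-1
j=0: 5>4, skip
j=1: 4≤4, i=0, swap(0,1) ⇒ 4 5 2 5 2 2 5 4
j=2: 2≤4, i=1, swap(1,2) ⇒ 4 2 5 5 2 2 5 4
(after j=2) arr = 4 2 5 5 2 2 5 4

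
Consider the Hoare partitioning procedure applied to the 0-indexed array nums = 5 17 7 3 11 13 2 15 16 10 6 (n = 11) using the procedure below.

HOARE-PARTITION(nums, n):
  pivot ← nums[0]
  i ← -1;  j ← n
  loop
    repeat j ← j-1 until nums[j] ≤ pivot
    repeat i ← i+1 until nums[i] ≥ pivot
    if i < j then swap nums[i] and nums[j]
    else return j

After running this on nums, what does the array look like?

2 3 7 17 11 13 5 15 16 10 6

pivot = nums[0] = 5; i = -1, j = 11
j→6 (nums[6]=2≤5), i→0 (nums[0]=5≥5); i<j, swap → 2 17 7 3 11 13 5 15 16 10 6
j→3 (nums[3]=3≤5), i→1 (nums[1]=17≥5); i<j, swap → 2 3 7 17 11 13 5 15 16 10 6
j→1, i→2; i≥j, return j=1. nums = 2 3 7 17 11 13 5 15 16 10 6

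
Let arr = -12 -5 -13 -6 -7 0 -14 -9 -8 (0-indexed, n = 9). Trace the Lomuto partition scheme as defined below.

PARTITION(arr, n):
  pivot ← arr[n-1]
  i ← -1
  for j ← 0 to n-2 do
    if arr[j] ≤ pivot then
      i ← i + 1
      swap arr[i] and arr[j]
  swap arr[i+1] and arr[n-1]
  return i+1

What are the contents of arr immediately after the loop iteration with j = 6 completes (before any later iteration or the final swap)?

-12 -13 -14 -6 -7 0 -5 -9 -8

pivot = arr[8] = -8; i = -1
j=0: arr[0]=-12 ≤ -8 → i=0, swap arr[0],arr[0] (no change) → -12 -5 -13 -6 -7 0 -14 -9 -8
j=1: arr[1]=-5 > -8 → no swap
j=2: arr[2]=-13 ≤ -8 → i=1, swap arr[1],arr[2] → -12 -13 -5 -6 -7 0 -14 -9 -8
j=3: arr[3]=-6 > -8 → no swap
j=4: arr[4]=-7 > -8 → no swap
j=5: arr[5]=0 > -8 → no swap
j=6: arr[6]=-14 ≤ -8 → i=2, swap arr[2],arr[6] → -12 -13 -14 -6 -7 0 -5 -9 -8
(after j=6) arr = -12 -13 -14 -6 -7 0 -5 -9 -8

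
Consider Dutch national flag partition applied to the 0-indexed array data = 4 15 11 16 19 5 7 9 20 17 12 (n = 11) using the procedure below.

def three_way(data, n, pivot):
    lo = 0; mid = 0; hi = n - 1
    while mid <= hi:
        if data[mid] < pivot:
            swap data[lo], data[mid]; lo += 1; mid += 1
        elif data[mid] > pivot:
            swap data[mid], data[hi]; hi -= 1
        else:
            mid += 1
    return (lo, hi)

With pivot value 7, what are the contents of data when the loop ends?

pivot = 7; lo=0, mid=0, hi=10
data[mid]=4<7: swap data[0],data[0]; lo=1,mid=1 → 4 15 11 16 19 5 7 9 20 17 12
data[mid]=15>7: swap data[1],data[10]; hi=9 → 4 12 11 16 19 5 7 9 20 17 15
data[mid]=12>7: swap data[1],data[9]; hi=8 → 4 17 11 16 19 5 7 9 20 12 15
data[mid]=17>7: swap data[1],data[8]; hi=7 → 4 20 11 16 19 5 7 9 17 12 15
data[mid]=20>7: swap data[1],data[7]; hi=6 → 4 9 11 16 19 5 7 20 17 12 15
data[mid]=9>7: swap data[1],data[6]; hi=5 → 4 7 11 16 19 5 9 20 17 12 15
data[mid]=7=7: mid=2
data[mid]=11>7: swap data[2],data[5]; hi=4 → 4 7 5 16 19 11 9 20 17 12 15
data[mid]=5<7: swap data[1],data[2]; lo=2,mid=3 → 4 5 7 16 19 11 9 20 17 12 15
data[mid]=16>7: swap data[3],data[4]; hi=3 → 4 5 7 19 16 11 9 20 17 12 15
data[mid]=19>7: swap data[3],data[3]; hi=2 → 4 5 7 19 16 11 9 20 17 12 15
end: lo=2, hi=2; data = 4 5 7 19 16 11 9 20 17 12 15

4 5 7 19 16 11 9 20 17 12 15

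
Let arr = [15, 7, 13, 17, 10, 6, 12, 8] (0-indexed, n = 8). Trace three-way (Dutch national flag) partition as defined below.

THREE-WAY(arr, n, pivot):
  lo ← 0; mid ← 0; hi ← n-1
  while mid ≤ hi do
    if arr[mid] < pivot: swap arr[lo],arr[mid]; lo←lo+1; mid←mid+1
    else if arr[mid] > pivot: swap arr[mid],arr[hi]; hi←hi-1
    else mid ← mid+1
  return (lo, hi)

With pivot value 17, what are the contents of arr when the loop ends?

lo=0 mid=0 hi=7
15<17: swap(0,0), lo=1 mid=1 ⇒ [15, 7, 13, 17, 10, 6, 12, 8]
7<17: swap(1,1), lo=2 mid=2 ⇒ [15, 7, 13, 17, 10, 6, 12, 8]
13<17: swap(2,2), lo=3 mid=3 ⇒ [15, 7, 13, 17, 10, 6, 12, 8]
17=17: mid=4
10<17: swap(3,4), lo=4 mid=5 ⇒ [15, 7, 13, 10, 17, 6, 12, 8]
6<17: swap(4,5), lo=5 mid=6 ⇒ [15, 7, 13, 10, 6, 17, 12, 8]
12<17: swap(5,6), lo=6 mid=7 ⇒ [15, 7, 13, 10, 6, 12, 17, 8]
8<17: swap(6,7), lo=7 mid=8 ⇒ [15, 7, 13, 10, 6, 12, 8, 17]
done. lo=7 hi=7; arr=[15, 7, 13, 10, 6, 12, 8, 17]

[15, 7, 13, 10, 6, 12, 8, 17]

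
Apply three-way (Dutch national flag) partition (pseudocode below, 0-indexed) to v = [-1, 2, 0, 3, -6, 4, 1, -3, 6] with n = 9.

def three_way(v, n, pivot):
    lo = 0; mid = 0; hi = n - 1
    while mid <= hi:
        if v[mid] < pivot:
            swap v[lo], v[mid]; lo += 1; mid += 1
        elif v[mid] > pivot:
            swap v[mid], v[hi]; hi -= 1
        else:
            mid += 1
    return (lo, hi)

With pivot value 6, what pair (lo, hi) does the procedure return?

(8, 8)

pivot = 6; lo=0, mid=0, hi=8
v[mid]=-1<6: swap v[0],v[0]; lo=1,mid=1 → [-1, 2, 0, 3, -6, 4, 1, -3, 6]
v[mid]=2<6: swap v[1],v[1]; lo=2,mid=2 → [-1, 2, 0, 3, -6, 4, 1, -3, 6]
v[mid]=0<6: swap v[2],v[2]; lo=3,mid=3 → [-1, 2, 0, 3, -6, 4, 1, -3, 6]
v[mid]=3<6: swap v[3],v[3]; lo=4,mid=4 → [-1, 2, 0, 3, -6, 4, 1, -3, 6]
v[mid]=-6<6: swap v[4],v[4]; lo=5,mid=5 → [-1, 2, 0, 3, -6, 4, 1, -3, 6]
v[mid]=4<6: swap v[5],v[5]; lo=6,mid=6 → [-1, 2, 0, 3, -6, 4, 1, -3, 6]
v[mid]=1<6: swap v[6],v[6]; lo=7,mid=7 → [-1, 2, 0, 3, -6, 4, 1, -3, 6]
v[mid]=-3<6: swap v[7],v[7]; lo=8,mid=8 → [-1, 2, 0, 3, -6, 4, 1, -3, 6]
v[mid]=6=6: mid=9
end: lo=8, hi=8; v = [-1, 2, 0, 3, -6, 4, 1, -3, 6]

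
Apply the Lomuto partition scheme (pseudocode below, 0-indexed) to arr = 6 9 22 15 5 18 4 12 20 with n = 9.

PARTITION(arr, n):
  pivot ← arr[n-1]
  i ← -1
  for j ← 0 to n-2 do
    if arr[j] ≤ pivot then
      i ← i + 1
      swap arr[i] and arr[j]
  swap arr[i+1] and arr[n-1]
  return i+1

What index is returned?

pivot = arr[8] = 20; i = -1
j=0: arr[0]=6 ≤ 20 → i=0, swap arr[0],arr[0] (no change) → 6 9 22 15 5 18 4 12 20
j=1: arr[1]=9 ≤ 20 → i=1, swap arr[1],arr[1] (no change) → 6 9 22 15 5 18 4 12 20
j=2: arr[2]=22 > 20 → no swap
j=3: arr[3]=15 ≤ 20 → i=2, swap arr[2],arr[3] → 6 9 15 22 5 18 4 12 20
j=4: arr[4]=5 ≤ 20 → i=3, swap arr[3],arr[4] → 6 9 15 5 22 18 4 12 20
j=5: arr[5]=18 ≤ 20 → i=4, swap arr[4],arr[5] → 6 9 15 5 18 22 4 12 20
j=6: arr[6]=4 ≤ 20 → i=5, swap arr[5],arr[6] → 6 9 15 5 18 4 22 12 20
j=7: arr[7]=12 ≤ 20 → i=6, swap arr[6],arr[7] → 6 9 15 5 18 4 12 22 20
final swap arr[7],arr[8] → 6 9 15 5 18 4 12 20 22; return 7

7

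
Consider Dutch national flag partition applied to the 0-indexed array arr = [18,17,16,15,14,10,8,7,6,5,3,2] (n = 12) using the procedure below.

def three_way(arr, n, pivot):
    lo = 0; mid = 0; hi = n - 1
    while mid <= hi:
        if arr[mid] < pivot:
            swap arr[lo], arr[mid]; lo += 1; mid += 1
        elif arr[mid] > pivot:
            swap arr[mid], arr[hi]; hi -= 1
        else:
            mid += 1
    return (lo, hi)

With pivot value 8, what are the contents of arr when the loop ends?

[2,3,5,6,7,8,10,14,15,16,17,18]

pivot = 8; lo=0, mid=0, hi=11
arr[mid]=18>8: swap arr[0],arr[11]; hi=10 → [2,17,16,15,14,10,8,7,6,5,3,18]
arr[mid]=2<8: swap arr[0],arr[0]; lo=1,mid=1 → [2,17,16,15,14,10,8,7,6,5,3,18]
arr[mid]=17>8: swap arr[1],arr[10]; hi=9 → [2,3,16,15,14,10,8,7,6,5,17,18]
arr[mid]=3<8: swap arr[1],arr[1]; lo=2,mid=2 → [2,3,16,15,14,10,8,7,6,5,17,18]
arr[mid]=16>8: swap arr[2],arr[9]; hi=8 → [2,3,5,15,14,10,8,7,6,16,17,18]
arr[mid]=5<8: swap arr[2],arr[2]; lo=3,mid=3 → [2,3,5,15,14,10,8,7,6,16,17,18]
arr[mid]=15>8: swap arr[3],arr[8]; hi=7 → [2,3,5,6,14,10,8,7,15,16,17,18]
arr[mid]=6<8: swap arr[3],arr[3]; lo=4,mid=4 → [2,3,5,6,14,10,8,7,15,16,17,18]
arr[mid]=14>8: swap arr[4],arr[7]; hi=6 → [2,3,5,6,7,10,8,14,15,16,17,18]
arr[mid]=7<8: swap arr[4],arr[4]; lo=5,mid=5 → [2,3,5,6,7,10,8,14,15,16,17,18]
arr[mid]=10>8: swap arr[5],arr[6]; hi=5 → [2,3,5,6,7,8,10,14,15,16,17,18]
arr[mid]=8=8: mid=6
end: lo=5, hi=5; arr = [2,3,5,6,7,8,10,14,15,16,17,18]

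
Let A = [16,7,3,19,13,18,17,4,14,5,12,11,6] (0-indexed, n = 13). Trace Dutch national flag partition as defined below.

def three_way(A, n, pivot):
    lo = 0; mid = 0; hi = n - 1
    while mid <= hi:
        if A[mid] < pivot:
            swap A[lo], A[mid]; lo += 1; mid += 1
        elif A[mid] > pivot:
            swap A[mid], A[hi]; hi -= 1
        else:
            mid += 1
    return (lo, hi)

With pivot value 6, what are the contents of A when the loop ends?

pivot = 6; lo=0, mid=0, hi=12
A[mid]=16>6: swap A[0],A[12]; hi=11 → [6,7,3,19,13,18,17,4,14,5,12,11,16]
A[mid]=6=6: mid=1
A[mid]=7>6: swap A[1],A[11]; hi=10 → [6,11,3,19,13,18,17,4,14,5,12,7,16]
A[mid]=11>6: swap A[1],A[10]; hi=9 → [6,12,3,19,13,18,17,4,14,5,11,7,16]
A[mid]=12>6: swap A[1],A[9]; hi=8 → [6,5,3,19,13,18,17,4,14,12,11,7,16]
A[mid]=5<6: swap A[0],A[1]; lo=1,mid=2 → [5,6,3,19,13,18,17,4,14,12,11,7,16]
A[mid]=3<6: swap A[1],A[2]; lo=2,mid=3 → [5,3,6,19,13,18,17,4,14,12,11,7,16]
A[mid]=19>6: swap A[3],A[8]; hi=7 → [5,3,6,14,13,18,17,4,19,12,11,7,16]
A[mid]=14>6: swap A[3],A[7]; hi=6 → [5,3,6,4,13,18,17,14,19,12,11,7,16]
A[mid]=4<6: swap A[2],A[3]; lo=3,mid=4 → [5,3,4,6,13,18,17,14,19,12,11,7,16]
A[mid]=13>6: swap A[4],A[6]; hi=5 → [5,3,4,6,17,18,13,14,19,12,11,7,16]
A[mid]=17>6: swap A[4],A[5]; hi=4 → [5,3,4,6,18,17,13,14,19,12,11,7,16]
A[mid]=18>6: swap A[4],A[4]; hi=3 → [5,3,4,6,18,17,13,14,19,12,11,7,16]
end: lo=3, hi=3; A = [5,3,4,6,18,17,13,14,19,12,11,7,16]

[5,3,4,6,18,17,13,14,19,12,11,7,16]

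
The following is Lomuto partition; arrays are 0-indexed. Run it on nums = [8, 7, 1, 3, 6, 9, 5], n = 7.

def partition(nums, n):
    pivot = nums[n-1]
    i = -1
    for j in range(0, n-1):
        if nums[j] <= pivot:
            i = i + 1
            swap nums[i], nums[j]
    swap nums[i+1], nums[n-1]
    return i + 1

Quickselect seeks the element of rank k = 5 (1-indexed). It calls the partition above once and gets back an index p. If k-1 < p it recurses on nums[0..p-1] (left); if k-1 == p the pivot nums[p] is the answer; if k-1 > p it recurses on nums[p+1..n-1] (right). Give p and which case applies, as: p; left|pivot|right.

2; right

pivot = nums[6] = 5; i = -1
j=0: nums[0]=8 > 5 → no swap
j=1: nums[1]=7 > 5 → no swap
j=2: nums[2]=1 ≤ 5 → i=0, swap nums[0],nums[2] → [1, 7, 8, 3, 6, 9, 5]
j=3: nums[3]=3 ≤ 5 → i=1, swap nums[1],nums[3] → [1, 3, 8, 7, 6, 9, 5]
j=4: nums[4]=6 > 5 → no swap
j=5: nums[5]=9 > 5 → no swap
final swap nums[2],nums[6] → [1, 3, 5, 7, 6, 9, 8]; return 2
p = 2; k-1 = 4 > 2 ⇒ right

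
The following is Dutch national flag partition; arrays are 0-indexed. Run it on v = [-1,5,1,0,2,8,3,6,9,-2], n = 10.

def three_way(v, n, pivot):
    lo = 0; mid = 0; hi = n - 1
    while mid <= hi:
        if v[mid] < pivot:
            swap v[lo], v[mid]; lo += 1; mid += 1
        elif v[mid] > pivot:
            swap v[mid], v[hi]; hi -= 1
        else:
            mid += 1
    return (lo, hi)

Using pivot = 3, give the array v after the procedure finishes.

lo=0 mid=0 hi=9
-1<3: swap(0,0), lo=1 mid=1 ⇒ [-1,5,1,0,2,8,3,6,9,-2]
5>3: swap(1,9), hi=8 ⇒ [-1,-2,1,0,2,8,3,6,9,5]
-2<3: swap(1,1), lo=2 mid=2 ⇒ [-1,-2,1,0,2,8,3,6,9,5]
1<3: swap(2,2), lo=3 mid=3 ⇒ [-1,-2,1,0,2,8,3,6,9,5]
0<3: swap(3,3), lo=4 mid=4 ⇒ [-1,-2,1,0,2,8,3,6,9,5]
2<3: swap(4,4), lo=5 mid=5 ⇒ [-1,-2,1,0,2,8,3,6,9,5]
8>3: swap(5,8), hi=7 ⇒ [-1,-2,1,0,2,9,3,6,8,5]
9>3: swap(5,7), hi=6 ⇒ [-1,-2,1,0,2,6,3,9,8,5]
6>3: swap(5,6), hi=5 ⇒ [-1,-2,1,0,2,3,6,9,8,5]
3=3: mid=6
done. lo=5 hi=5; v=[-1,-2,1,0,2,3,6,9,8,5]

[-1,-2,1,0,2,3,6,9,8,5]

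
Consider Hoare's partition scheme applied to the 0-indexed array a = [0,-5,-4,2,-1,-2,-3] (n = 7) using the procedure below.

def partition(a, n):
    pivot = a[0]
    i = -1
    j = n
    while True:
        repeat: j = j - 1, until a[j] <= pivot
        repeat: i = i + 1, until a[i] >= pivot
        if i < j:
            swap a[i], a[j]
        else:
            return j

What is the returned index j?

4

pivot=0
j stops at 6 (-3), i stops at 0 (0); swap ⇒ [-3,-5,-4,2,-1,-2,0]
j stops at 5 (-2), i stops at 3 (2); swap ⇒ [-3,-5,-4,-2,-1,2,0]
j stops at 4, i stops at 5; i≥j ⇒ return 4. a=[-3,-5,-4,-2,-1,2,0]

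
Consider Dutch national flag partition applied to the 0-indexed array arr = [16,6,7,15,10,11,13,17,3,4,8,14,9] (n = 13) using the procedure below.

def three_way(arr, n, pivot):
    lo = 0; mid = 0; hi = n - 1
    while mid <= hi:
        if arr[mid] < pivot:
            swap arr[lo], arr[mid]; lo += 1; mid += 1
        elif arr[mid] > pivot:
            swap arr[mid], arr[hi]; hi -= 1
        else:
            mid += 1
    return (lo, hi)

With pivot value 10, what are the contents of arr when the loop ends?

[9,6,7,8,4,3,10,17,13,11,14,15,16]

lo=0 mid=0 hi=12
16>10: swap(0,12), hi=11 ⇒ [9,6,7,15,10,11,13,17,3,4,8,14,16]
9<10: swap(0,0), lo=1 mid=1 ⇒ [9,6,7,15,10,11,13,17,3,4,8,14,16]
6<10: swap(1,1), lo=2 mid=2 ⇒ [9,6,7,15,10,11,13,17,3,4,8,14,16]
7<10: swap(2,2), lo=3 mid=3 ⇒ [9,6,7,15,10,11,13,17,3,4,8,14,16]
15>10: swap(3,11), hi=10 ⇒ [9,6,7,14,10,11,13,17,3,4,8,15,16]
14>10: swap(3,10), hi=9 ⇒ [9,6,7,8,10,11,13,17,3,4,14,15,16]
8<10: swap(3,3), lo=4 mid=4 ⇒ [9,6,7,8,10,11,13,17,3,4,14,15,16]
10=10: mid=5
11>10: swap(5,9), hi=8 ⇒ [9,6,7,8,10,4,13,17,3,11,14,15,16]
4<10: swap(4,5), lo=5 mid=6 ⇒ [9,6,7,8,4,10,13,17,3,11,14,15,16]
13>10: swap(6,8), hi=7 ⇒ [9,6,7,8,4,10,3,17,13,11,14,15,16]
3<10: swap(5,6), lo=6 mid=7 ⇒ [9,6,7,8,4,3,10,17,13,11,14,15,16]
17>10: swap(7,7), hi=6 ⇒ [9,6,7,8,4,3,10,17,13,11,14,15,16]
done. lo=6 hi=6; arr=[9,6,7,8,4,3,10,17,13,11,14,15,16]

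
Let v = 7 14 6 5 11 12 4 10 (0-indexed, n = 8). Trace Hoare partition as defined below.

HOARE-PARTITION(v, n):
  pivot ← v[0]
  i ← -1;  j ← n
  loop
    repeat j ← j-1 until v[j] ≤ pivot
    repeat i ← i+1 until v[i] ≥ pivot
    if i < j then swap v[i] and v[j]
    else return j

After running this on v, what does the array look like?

pivot=7
j stops at 6 (4), i stops at 0 (7); swap ⇒ 4 14 6 5 11 12 7 10
j stops at 3 (5), i stops at 1 (14); swap ⇒ 4 5 6 14 11 12 7 10
j stops at 2, i stops at 3; i≥j ⇒ return 2. v=4 5 6 14 11 12 7 10

4 5 6 14 11 12 7 10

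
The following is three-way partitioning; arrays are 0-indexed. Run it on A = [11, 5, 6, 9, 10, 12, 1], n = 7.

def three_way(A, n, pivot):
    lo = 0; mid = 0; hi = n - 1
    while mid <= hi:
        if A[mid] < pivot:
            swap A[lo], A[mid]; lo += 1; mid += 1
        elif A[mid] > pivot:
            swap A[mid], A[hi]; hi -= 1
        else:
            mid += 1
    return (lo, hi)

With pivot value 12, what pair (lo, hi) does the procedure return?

lo=0 mid=0 hi=6
11<12: swap(0,0), lo=1 mid=1 ⇒ [11, 5, 6, 9, 10, 12, 1]
5<12: swap(1,1), lo=2 mid=2 ⇒ [11, 5, 6, 9, 10, 12, 1]
6<12: swap(2,2), lo=3 mid=3 ⇒ [11, 5, 6, 9, 10, 12, 1]
9<12: swap(3,3), lo=4 mid=4 ⇒ [11, 5, 6, 9, 10, 12, 1]
10<12: swap(4,4), lo=5 mid=5 ⇒ [11, 5, 6, 9, 10, 12, 1]
12=12: mid=6
1<12: swap(5,6), lo=6 mid=7 ⇒ [11, 5, 6, 9, 10, 1, 12]
done. lo=6 hi=6; A=[11, 5, 6, 9, 10, 1, 12]

(6, 6)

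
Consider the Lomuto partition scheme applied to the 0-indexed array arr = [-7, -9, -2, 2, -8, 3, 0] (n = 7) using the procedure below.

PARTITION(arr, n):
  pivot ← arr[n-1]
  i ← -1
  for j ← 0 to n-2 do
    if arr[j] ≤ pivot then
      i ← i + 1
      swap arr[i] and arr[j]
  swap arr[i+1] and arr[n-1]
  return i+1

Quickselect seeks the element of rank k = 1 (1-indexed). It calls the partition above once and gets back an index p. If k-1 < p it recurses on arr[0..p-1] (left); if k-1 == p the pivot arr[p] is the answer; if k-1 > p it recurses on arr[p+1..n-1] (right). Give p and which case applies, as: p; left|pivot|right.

4; left

pivot = arr[6] = 0; i = -1
j=0: arr[0]=-7 ≤ 0 → i=0, swap arr[0],arr[0] (no change) → [-7, -9, -2, 2, -8, 3, 0]
j=1: arr[1]=-9 ≤ 0 → i=1, swap arr[1],arr[1] (no change) → [-7, -9, -2, 2, -8, 3, 0]
j=2: arr[2]=-2 ≤ 0 → i=2, swap arr[2],arr[2] (no change) → [-7, -9, -2, 2, -8, 3, 0]
j=3: arr[3]=2 > 0 → no swap
j=4: arr[4]=-8 ≤ 0 → i=3, swap arr[3],arr[4] → [-7, -9, -2, -8, 2, 3, 0]
j=5: arr[5]=3 > 0 → no swap
final swap arr[4],arr[6] → [-7, -9, -2, -8, 0, 3, 2]; return 4
p = 4; k-1 = 0 < 4 ⇒ left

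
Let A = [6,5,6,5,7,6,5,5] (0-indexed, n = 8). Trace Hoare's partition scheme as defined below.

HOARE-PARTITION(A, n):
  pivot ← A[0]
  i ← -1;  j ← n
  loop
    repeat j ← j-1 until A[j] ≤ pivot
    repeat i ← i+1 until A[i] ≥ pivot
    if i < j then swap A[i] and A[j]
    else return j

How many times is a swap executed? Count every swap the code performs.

3

pivot=6
j stops at 7 (5), i stops at 0 (6); swap ⇒ [5,5,6,5,7,6,5,6]
j stops at 6 (5), i stops at 2 (6); swap ⇒ [5,5,5,5,7,6,6,6]
j stops at 5 (6), i stops at 4 (7); swap ⇒ [5,5,5,5,6,7,6,6]
j stops at 4, i stops at 5; i≥j ⇒ return 4. A=[5,5,5,5,6,7,6,6]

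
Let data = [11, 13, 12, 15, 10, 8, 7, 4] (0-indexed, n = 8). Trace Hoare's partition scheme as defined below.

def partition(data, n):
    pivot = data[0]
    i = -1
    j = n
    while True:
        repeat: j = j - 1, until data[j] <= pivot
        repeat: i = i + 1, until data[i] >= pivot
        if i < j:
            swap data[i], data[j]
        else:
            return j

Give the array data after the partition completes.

pivot = data[0] = 11; i = -1, j = 8
j→7 (data[7]=4≤11), i→0 (data[0]=11≥11); i<j, swap → [4, 13, 12, 15, 10, 8, 7, 11]
j→6 (data[6]=7≤11), i→1 (data[1]=13≥11); i<j, swap → [4, 7, 12, 15, 10, 8, 13, 11]
j→5 (data[5]=8≤11), i→2 (data[2]=12≥11); i<j, swap → [4, 7, 8, 15, 10, 12, 13, 11]
j→4 (data[4]=10≤11), i→3 (data[3]=15≥11); i<j, swap → [4, 7, 8, 10, 15, 12, 13, 11]
j→3, i→4; i≥j, return j=3. data = [4, 7, 8, 10, 15, 12, 13, 11]

[4, 7, 8, 10, 15, 12, 13, 11]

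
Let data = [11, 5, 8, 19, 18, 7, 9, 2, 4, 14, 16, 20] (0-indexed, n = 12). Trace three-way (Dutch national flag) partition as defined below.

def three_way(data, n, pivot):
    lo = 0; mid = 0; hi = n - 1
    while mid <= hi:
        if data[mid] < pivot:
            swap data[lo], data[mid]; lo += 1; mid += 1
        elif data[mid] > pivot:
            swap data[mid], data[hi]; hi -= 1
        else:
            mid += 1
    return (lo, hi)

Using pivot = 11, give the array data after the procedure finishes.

[5, 8, 4, 2, 7, 9, 11, 18, 14, 16, 20, 19]

pivot = 11; lo=0, mid=0, hi=11
data[mid]=11=11: mid=1
data[mid]=5<11: swap data[0],data[1]; lo=1,mid=2 → [5, 11, 8, 19, 18, 7, 9, 2, 4, 14, 16, 20]
data[mid]=8<11: swap data[1],data[2]; lo=2,mid=3 → [5, 8, 11, 19, 18, 7, 9, 2, 4, 14, 16, 20]
data[mid]=19>11: swap data[3],data[11]; hi=10 → [5, 8, 11, 20, 18, 7, 9, 2, 4, 14, 16, 19]
data[mid]=20>11: swap data[3],data[10]; hi=9 → [5, 8, 11, 16, 18, 7, 9, 2, 4, 14, 20, 19]
data[mid]=16>11: swap data[3],data[9]; hi=8 → [5, 8, 11, 14, 18, 7, 9, 2, 4, 16, 20, 19]
data[mid]=14>11: swap data[3],data[8]; hi=7 → [5, 8, 11, 4, 18, 7, 9, 2, 14, 16, 20, 19]
data[mid]=4<11: swap data[2],data[3]; lo=3,mid=4 → [5, 8, 4, 11, 18, 7, 9, 2, 14, 16, 20, 19]
data[mid]=18>11: swap data[4],data[7]; hi=6 → [5, 8, 4, 11, 2, 7, 9, 18, 14, 16, 20, 19]
data[mid]=2<11: swap data[3],data[4]; lo=4,mid=5 → [5, 8, 4, 2, 11, 7, 9, 18, 14, 16, 20, 19]
data[mid]=7<11: swap data[4],data[5]; lo=5,mid=6 → [5, 8, 4, 2, 7, 11, 9, 18, 14, 16, 20, 19]
data[mid]=9<11: swap data[5],data[6]; lo=6,mid=7 → [5, 8, 4, 2, 7, 9, 11, 18, 14, 16, 20, 19]
end: lo=6, hi=6; data = [5, 8, 4, 2, 7, 9, 11, 18, 14, 16, 20, 19]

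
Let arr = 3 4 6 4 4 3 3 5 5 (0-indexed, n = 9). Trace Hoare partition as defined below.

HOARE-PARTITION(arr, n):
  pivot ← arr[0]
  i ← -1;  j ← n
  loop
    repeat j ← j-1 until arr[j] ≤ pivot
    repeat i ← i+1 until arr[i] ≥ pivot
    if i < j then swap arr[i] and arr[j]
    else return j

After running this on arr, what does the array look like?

3 3 6 4 4 4 3 5 5

pivot = arr[0] = 3; i = -1, j = 9
j→6 (arr[6]=3≤3), i→0 (arr[0]=3≥3); i<j, swap → 3 4 6 4 4 3 3 5 5
j→5 (arr[5]=3≤3), i→1 (arr[1]=4≥3); i<j, swap → 3 3 6 4 4 4 3 5 5
j→1, i→2; i≥j, return j=1. arr = 3 3 6 4 4 4 3 5 5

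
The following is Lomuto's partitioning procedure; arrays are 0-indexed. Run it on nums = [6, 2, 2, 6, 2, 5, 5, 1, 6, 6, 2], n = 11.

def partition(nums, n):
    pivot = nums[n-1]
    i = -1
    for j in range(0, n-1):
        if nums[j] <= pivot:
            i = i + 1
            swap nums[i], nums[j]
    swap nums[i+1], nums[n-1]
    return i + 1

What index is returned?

pivot=2, i=-1
j=0: 6>2, skip
j=1: 2≤2, i=0, swap(0,1) ⇒ [2, 6, 2, 6, 2, 5, 5, 1, 6, 6, 2]
j=2: 2≤2, i=1, swap(1,2) ⇒ [2, 2, 6, 6, 2, 5, 5, 1, 6, 6, 2]
j=3: 6>2, skip
j=4: 2≤2, i=2, swap(2,4) ⇒ [2, 2, 2, 6, 6, 5, 5, 1, 6, 6, 2]
j=5: 5>2, skip
j=6: 5>2, skip
j=7: 1≤2, i=3, swap(3,7) ⇒ [2, 2, 2, 1, 6, 5, 5, 6, 6, 6, 2]
j=8: 6>2, skip
j=9: 6>2, skip
swap(4,10) ⇒ [2, 2, 2, 1, 2, 5, 5, 6, 6, 6, 6]; return 4

4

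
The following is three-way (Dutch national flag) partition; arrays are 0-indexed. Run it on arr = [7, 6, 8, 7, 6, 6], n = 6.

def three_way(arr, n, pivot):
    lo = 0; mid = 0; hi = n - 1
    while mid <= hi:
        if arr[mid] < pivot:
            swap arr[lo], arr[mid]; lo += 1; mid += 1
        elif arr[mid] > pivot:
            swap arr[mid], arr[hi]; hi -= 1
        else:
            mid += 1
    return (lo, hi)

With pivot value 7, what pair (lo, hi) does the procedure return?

pivot = 7; lo=0, mid=0, hi=5
arr[mid]=7=7: mid=1
arr[mid]=6<7: swap arr[0],arr[1]; lo=1,mid=2 → [6, 7, 8, 7, 6, 6]
arr[mid]=8>7: swap arr[2],arr[5]; hi=4 → [6, 7, 6, 7, 6, 8]
arr[mid]=6<7: swap arr[1],arr[2]; lo=2,mid=3 → [6, 6, 7, 7, 6, 8]
arr[mid]=7=7: mid=4
arr[mid]=6<7: swap arr[2],arr[4]; lo=3,mid=5 → [6, 6, 6, 7, 7, 8]
end: lo=3, hi=4; arr = [6, 6, 6, 7, 7, 8]

(3, 4)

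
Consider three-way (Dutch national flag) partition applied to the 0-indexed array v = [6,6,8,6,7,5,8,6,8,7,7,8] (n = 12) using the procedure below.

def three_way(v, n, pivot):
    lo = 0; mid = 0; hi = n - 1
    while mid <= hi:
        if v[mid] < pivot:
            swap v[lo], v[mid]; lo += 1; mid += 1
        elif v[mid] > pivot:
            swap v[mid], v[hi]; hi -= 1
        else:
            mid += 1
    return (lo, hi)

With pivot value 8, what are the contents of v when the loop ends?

pivot = 8; lo=0, mid=0, hi=11
v[mid]=6<8: swap v[0],v[0]; lo=1,mid=1 → [6,6,8,6,7,5,8,6,8,7,7,8]
v[mid]=6<8: swap v[1],v[1]; lo=2,mid=2 → [6,6,8,6,7,5,8,6,8,7,7,8]
v[mid]=8=8: mid=3
v[mid]=6<8: swap v[2],v[3]; lo=3,mid=4 → [6,6,6,8,7,5,8,6,8,7,7,8]
v[mid]=7<8: swap v[3],v[4]; lo=4,mid=5 → [6,6,6,7,8,5,8,6,8,7,7,8]
v[mid]=5<8: swap v[4],v[5]; lo=5,mid=6 → [6,6,6,7,5,8,8,6,8,7,7,8]
v[mid]=8=8: mid=7
v[mid]=6<8: swap v[5],v[7]; lo=6,mid=8 → [6,6,6,7,5,6,8,8,8,7,7,8]
v[mid]=8=8: mid=9
v[mid]=7<8: swap v[6],v[9]; lo=7,mid=10 → [6,6,6,7,5,6,7,8,8,8,7,8]
v[mid]=7<8: swap v[7],v[10]; lo=8,mid=11 → [6,6,6,7,5,6,7,7,8,8,8,8]
v[mid]=8=8: mid=12
end: lo=8, hi=11; v = [6,6,6,7,5,6,7,7,8,8,8,8]

[6,6,6,7,5,6,7,7,8,8,8,8]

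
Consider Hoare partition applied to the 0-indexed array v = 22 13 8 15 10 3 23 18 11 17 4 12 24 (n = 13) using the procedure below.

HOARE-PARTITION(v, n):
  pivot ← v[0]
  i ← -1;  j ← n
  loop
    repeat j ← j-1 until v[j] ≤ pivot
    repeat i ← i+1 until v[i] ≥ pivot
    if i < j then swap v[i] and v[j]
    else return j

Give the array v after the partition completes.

pivot = v[0] = 22; i = -1, j = 13
j→11 (v[11]=12≤22), i→0 (v[0]=22≥22); i<j, swap → 12 13 8 15 10 3 23 18 11 17 4 22 24
j→10 (v[10]=4≤22), i→6 (v[6]=23≥22); i<j, swap → 12 13 8 15 10 3 4 18 11 17 23 22 24
j→9, i→10; i≥j, return j=9. v = 12 13 8 15 10 3 4 18 11 17 23 22 24

12 13 8 15 10 3 4 18 11 17 23 22 24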